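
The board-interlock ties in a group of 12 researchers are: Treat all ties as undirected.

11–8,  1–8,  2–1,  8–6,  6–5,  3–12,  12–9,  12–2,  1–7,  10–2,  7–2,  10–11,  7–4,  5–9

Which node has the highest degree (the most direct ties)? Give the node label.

2

Degrees — 1:3, 2:4, 3:1, 4:1, 5:2, 6:2, 7:3, 8:3, 9:2, 10:2, 11:2, 12:3.
The maximum is 4, attained only by 2.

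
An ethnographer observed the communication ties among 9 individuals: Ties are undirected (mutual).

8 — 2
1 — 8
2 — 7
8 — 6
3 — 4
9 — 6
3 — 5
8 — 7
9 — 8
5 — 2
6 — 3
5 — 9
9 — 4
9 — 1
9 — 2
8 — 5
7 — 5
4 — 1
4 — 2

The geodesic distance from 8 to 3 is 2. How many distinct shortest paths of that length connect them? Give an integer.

The shortest distance is 2. The length-2 paths are: 8–6–3; 8–5–3.
That gives 2 distinct shortest paths.

2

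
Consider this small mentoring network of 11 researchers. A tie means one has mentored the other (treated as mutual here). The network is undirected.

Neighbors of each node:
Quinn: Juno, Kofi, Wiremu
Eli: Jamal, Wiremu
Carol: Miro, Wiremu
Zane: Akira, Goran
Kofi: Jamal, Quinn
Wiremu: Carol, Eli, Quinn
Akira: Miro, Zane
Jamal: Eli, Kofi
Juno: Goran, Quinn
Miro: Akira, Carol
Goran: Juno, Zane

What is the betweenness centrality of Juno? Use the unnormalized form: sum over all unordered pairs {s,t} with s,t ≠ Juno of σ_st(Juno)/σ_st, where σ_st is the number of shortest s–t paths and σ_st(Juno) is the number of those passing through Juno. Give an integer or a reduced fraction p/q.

21/2

Pairs whose geodesics pass through Juno — Goran–Carol: 1/2; Goran–Wiremu: 1; Goran–Eli: 1; Goran–Jamal: 1; Goran–Kofi: 1; Goran–Quinn: 1; Zane–Wiremu: 1/2; Zane–Eli: 1/2; Zane–Jamal: 1; Zane–Kofi: 1; Zane–Quinn: 1; Akira–Kofi: 1/2; Akira–Quinn: 1/2.
All other pairs contribute 0.
Summing the contributions gives betweenness(Juno) = 21/2.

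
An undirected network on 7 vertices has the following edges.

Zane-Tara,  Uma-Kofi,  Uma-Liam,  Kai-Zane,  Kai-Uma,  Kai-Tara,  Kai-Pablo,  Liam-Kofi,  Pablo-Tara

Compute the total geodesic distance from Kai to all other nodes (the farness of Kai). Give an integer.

8

Distances from Kai: Kofi:2, Liam:2, Pablo:1, Tara:1, Uma:1, Zane:1.
Sum = 2 + 2 + 1 + 1 + 1 + 1 = 8.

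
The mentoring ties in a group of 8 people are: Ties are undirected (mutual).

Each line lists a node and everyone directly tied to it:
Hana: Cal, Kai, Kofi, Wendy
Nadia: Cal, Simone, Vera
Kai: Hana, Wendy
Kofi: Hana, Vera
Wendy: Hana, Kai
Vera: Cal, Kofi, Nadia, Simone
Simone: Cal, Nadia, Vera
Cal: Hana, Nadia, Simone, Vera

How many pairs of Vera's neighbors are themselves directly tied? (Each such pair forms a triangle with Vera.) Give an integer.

3

Vera's neighbors: Cal, Kofi, Nadia, and Simone.
Neighbor pairs that are themselves tied: Vera–Cal–Nadia; Vera–Cal–Simone; Vera–Nadia–Simone. Each forms one triangle with Vera, for 3 in total.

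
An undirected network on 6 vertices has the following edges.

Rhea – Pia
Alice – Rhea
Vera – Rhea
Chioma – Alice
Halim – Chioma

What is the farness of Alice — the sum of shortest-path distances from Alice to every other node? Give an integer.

Distances from Alice: Chioma:1, Halim:2, Pia:2, Rhea:1, Vera:2.
Sum = 1 + 2 + 2 + 1 + 2 = 8.

8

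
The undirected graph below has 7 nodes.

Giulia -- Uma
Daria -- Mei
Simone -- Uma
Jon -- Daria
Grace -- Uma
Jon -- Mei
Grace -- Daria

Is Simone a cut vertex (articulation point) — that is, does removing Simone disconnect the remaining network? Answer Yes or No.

No

Even without Simone, every remaining node can still reach every other (the residual graph is connected), so Simone is not a cut vertex.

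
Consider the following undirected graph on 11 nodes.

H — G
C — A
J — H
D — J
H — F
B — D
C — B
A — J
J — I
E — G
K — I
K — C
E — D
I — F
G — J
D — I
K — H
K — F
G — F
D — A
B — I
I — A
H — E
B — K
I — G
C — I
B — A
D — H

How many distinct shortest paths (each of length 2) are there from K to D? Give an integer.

The shortest distance is 2. The length-2 paths are: K–B–D; K–I–D; K–H–D.
That gives 3 distinct shortest paths.

3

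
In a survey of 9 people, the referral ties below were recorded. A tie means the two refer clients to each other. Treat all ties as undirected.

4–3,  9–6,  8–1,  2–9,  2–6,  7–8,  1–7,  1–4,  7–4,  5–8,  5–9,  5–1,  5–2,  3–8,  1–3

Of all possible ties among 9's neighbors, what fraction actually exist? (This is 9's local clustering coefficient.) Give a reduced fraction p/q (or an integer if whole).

2/3

9's neighbors: 2, 5, and 6 (k = 3).
Possible neighbor pairs: C(3,2) = 3. Edges among them: 2–5, 2–6 → e = 2.
Clustering(9) = 2/3.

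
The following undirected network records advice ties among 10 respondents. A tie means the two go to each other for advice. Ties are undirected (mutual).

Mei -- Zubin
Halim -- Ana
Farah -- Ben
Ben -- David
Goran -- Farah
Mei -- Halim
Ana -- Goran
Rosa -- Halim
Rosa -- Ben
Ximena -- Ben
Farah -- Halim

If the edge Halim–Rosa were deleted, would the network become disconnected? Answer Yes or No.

Even without that edge, Halim still reaches Rosa via Halim – Farah – Ben – Rosa, so the network stays connected. Not a bridge.

No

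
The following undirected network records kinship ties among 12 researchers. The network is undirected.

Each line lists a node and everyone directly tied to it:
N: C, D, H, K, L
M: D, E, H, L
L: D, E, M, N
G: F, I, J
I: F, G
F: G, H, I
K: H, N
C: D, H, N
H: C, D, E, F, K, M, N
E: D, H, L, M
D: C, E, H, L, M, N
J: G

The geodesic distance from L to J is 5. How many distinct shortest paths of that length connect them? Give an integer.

4

The shortest distance is 5. The length-5 paths are: L–D–H–F–G–J; L–N–H–F–G–J; L–E–H–F–G–J; L–M–H–F–G–J.
That gives 4 distinct shortest paths.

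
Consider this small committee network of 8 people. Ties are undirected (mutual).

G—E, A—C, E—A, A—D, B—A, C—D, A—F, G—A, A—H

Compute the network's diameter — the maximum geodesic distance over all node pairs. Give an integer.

2

Eccentricity of each node (its greatest distance to any other): A:1, B:2, C:2, D:2, E:2, F:2, G:2, H:2.
The maximum eccentricity is 2, realized for instance by the pair H–D via H – A – D. So the diameter is 2.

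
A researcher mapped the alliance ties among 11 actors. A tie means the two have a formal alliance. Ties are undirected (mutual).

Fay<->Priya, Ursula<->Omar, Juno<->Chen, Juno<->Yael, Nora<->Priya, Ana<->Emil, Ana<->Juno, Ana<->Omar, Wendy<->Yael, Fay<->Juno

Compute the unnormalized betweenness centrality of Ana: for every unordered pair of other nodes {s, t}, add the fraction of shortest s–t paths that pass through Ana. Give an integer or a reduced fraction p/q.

23

Pairs whose geodesics pass through Ana — Ursula–Juno: 1; Ursula–Wendy: 1; Ursula–Nora: 1; Ursula–Priya: 1; Ursula–Yael: 1; Ursula–Chen: 1; Ursula–Fay: 1; Ursula–Emil: 1; Juno–Omar: 1; Juno–Emil: 1; Omar–Wendy: 1; Omar–Nora: 1; Omar–Priya: 1; Omar–Yael: 1 … (+9 more pairs).
All other pairs contribute 0.
Summing the contributions gives betweenness(Ana) = 23.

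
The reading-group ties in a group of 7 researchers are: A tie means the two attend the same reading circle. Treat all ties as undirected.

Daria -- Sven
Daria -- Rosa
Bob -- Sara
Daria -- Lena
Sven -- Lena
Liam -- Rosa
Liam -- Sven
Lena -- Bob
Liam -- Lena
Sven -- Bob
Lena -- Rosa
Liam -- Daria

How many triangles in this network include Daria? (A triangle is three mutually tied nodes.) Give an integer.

Daria's neighbors: Lena, Liam, Rosa, and Sven.
Neighbor pairs that are themselves tied: Daria–Lena–Liam; Daria–Lena–Rosa; Daria–Lena–Sven; Daria–Liam–Rosa; Daria–Liam–Sven. Each forms one triangle with Daria, for 5 in total.

5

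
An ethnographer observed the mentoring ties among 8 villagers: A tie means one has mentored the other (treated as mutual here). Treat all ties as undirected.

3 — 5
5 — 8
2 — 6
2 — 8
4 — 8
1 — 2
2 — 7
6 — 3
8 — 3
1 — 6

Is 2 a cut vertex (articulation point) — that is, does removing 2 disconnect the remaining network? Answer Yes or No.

Removing 2 leaves {1, 3, 4, 5, 6, and 8} with no path to {7}, so the network splits into 2 components. 2 is a cut vertex.

Yes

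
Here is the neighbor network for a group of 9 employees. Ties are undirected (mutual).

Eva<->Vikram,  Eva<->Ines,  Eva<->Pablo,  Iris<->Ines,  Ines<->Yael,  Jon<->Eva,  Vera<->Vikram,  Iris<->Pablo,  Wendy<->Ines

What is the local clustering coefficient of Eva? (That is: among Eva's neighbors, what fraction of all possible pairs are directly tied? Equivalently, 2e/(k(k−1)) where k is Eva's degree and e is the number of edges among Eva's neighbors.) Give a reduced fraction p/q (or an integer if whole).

Eva's neighbors: Ines, Jon, Pablo, and Vikram (k = 4).
Possible neighbor pairs: C(4,2) = 6. Edges among them: none → e = 0.
Clustering(Eva) = 0/6 = 0.

0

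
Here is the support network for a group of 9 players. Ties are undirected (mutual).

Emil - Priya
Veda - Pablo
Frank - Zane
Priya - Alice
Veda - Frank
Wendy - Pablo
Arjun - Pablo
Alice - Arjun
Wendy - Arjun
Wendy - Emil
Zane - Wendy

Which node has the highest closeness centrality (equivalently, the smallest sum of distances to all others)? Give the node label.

Farness (sum of distances to all others) for each node — Alice:18, Arjun:14, Emil:16, Frank:20, Pablo:14, Priya:20, Veda:18, Wendy:12, Zane:16.
The smallest farness is 12, for Wendy, so Wendy has the highest closeness.

Wendy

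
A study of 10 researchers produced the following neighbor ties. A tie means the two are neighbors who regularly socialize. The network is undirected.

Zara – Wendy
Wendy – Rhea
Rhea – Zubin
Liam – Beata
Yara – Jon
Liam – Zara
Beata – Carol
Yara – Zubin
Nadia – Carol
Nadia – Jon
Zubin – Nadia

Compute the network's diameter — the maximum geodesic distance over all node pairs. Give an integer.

5

Eccentricity of each node (its greatest distance to any other): Beata:4, Carol:4, Jon:5, Liam:5, Nadia:4, Rhea:4, Wendy:4, Yara:5, Zara:5, Zubin:4.
The maximum eccentricity is 5, realized for instance by the pair Liam–Yara via Liam – Beata – Carol – Nadia – Zubin – Yara. So the diameter is 5.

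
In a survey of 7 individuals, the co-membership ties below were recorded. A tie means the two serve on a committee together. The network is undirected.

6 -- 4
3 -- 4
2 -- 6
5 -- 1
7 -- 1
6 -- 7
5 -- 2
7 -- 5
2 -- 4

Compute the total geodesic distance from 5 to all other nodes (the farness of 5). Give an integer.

Distances from 5: 1:1, 2:1, 3:3, 4:2, 6:2, 7:1.
Sum = 1 + 1 + 3 + 2 + 2 + 1 = 10.

10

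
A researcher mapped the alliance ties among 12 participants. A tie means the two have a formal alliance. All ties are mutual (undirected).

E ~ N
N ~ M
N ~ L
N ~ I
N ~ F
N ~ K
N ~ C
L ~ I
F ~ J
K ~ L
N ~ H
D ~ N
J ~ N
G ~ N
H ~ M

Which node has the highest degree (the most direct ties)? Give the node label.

Degrees — C:1, D:1, E:1, F:2, G:1, H:2, I:2, J:2, K:2, L:3, M:2, N:11.
The maximum is 11, attained only by N.

N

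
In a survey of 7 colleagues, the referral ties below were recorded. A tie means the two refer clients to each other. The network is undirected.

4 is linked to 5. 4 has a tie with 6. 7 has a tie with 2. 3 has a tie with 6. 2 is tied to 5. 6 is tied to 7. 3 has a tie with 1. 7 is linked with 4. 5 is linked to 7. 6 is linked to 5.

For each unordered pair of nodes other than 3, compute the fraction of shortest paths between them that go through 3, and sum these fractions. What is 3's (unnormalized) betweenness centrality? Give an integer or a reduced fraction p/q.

5

Pairs whose geodesics pass through 3 — 6–1: 1; 2–1: 2/2; 7–1: 1; 5–1: 1; 4–1: 1.
All other pairs contribute 0.
Summing the contributions gives betweenness(3) = 5.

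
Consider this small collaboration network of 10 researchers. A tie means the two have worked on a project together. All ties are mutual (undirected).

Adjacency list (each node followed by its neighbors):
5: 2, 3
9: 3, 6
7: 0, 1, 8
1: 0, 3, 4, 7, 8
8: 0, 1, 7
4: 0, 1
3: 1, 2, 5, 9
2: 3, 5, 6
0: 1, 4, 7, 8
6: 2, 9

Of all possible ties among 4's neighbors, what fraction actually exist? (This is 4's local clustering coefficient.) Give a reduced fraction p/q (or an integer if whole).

4's neighbors: 0 and 1 (k = 2).
Possible neighbor pairs: C(2,2) = 1. Edges among them: 0–1 → e = 1.
Clustering(4) = 1/1.

1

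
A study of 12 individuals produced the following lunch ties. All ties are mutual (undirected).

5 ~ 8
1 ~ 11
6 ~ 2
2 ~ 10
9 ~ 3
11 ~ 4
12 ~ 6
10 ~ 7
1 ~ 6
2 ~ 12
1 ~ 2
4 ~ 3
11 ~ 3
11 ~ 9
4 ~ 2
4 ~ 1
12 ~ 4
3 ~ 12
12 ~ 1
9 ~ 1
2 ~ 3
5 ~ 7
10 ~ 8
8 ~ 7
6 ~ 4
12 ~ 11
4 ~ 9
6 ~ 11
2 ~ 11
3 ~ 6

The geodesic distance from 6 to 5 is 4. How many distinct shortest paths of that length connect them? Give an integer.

The shortest distance is 4. The length-4 paths are: 6–2–10–7–5; 6–2–10–8–5.
That gives 2 distinct shortest paths.

2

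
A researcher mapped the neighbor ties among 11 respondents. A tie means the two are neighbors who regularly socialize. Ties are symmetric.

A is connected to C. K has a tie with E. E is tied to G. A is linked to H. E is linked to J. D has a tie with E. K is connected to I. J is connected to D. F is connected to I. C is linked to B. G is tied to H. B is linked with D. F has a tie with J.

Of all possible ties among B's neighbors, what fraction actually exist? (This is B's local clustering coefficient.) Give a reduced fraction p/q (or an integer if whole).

0

B's neighbors: C and D (k = 2).
Possible neighbor pairs: C(2,2) = 1. Edges among them: none → e = 0.
Clustering(B) = 0/1.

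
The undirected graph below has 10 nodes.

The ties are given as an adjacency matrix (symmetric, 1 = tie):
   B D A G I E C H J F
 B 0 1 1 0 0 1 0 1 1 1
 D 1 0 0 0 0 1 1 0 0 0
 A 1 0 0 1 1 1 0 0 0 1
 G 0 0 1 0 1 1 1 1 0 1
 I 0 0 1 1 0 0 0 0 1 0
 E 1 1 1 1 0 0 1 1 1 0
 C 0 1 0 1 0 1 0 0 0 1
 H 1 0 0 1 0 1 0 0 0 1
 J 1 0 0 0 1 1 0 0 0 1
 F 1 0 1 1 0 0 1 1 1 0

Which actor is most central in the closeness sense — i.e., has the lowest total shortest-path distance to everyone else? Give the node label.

Farness (sum of distances to all others) for each node — A:13, B:12, C:14, D:16, E:11, F:12, G:12, H:14, I:16, J:14.
The smallest farness is 11, for E, so E has the highest closeness.

E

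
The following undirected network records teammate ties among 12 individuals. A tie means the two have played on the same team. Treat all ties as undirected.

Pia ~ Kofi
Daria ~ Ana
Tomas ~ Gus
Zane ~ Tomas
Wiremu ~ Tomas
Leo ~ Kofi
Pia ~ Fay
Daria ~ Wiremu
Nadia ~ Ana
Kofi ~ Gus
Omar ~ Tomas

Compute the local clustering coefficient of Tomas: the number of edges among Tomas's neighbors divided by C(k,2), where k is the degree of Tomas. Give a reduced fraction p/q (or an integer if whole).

0

Tomas's neighbors: Gus, Omar, Wiremu, and Zane (k = 4).
Possible neighbor pairs: C(4,2) = 6. Edges among them: none → e = 0.
Clustering(Tomas) = 0/6 = 0.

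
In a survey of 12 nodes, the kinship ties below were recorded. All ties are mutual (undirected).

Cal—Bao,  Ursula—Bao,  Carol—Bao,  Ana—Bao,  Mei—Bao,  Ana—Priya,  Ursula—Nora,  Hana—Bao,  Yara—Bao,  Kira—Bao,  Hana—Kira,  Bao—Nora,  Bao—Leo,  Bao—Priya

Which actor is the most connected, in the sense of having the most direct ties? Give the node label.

Bao

Degrees — Ana:2, Bao:11, Cal:1, Carol:1, Hana:2, Kira:2, Leo:1, Mei:1, Nora:2, Priya:2, Ursula:2, Yara:1.
The maximum is 11, attained only by Bao.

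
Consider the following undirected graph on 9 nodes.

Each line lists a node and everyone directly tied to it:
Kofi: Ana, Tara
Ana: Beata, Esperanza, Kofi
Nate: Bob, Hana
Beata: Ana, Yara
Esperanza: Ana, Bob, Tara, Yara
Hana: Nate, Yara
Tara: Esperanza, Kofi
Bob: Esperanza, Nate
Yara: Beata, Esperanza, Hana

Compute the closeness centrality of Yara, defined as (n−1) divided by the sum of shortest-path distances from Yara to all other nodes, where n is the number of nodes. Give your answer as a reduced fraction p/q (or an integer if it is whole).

Distances from Yara: Ana:2, Beata:1, Bob:2, Esperanza:1, Hana:1, Kofi:3, Nate:2, Tara:2. Sum = 14.
n = 9, so closeness = 8/14 = 4/7.

4/7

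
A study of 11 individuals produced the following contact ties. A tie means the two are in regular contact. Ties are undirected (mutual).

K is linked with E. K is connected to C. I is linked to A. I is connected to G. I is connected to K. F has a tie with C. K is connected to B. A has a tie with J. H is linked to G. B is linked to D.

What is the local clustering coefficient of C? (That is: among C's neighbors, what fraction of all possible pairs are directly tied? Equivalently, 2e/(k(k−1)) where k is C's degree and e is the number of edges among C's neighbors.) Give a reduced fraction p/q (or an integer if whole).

C's neighbors: F and K (k = 2).
Possible neighbor pairs: C(2,2) = 1. Edges among them: none → e = 0.
Clustering(C) = 0/1.

0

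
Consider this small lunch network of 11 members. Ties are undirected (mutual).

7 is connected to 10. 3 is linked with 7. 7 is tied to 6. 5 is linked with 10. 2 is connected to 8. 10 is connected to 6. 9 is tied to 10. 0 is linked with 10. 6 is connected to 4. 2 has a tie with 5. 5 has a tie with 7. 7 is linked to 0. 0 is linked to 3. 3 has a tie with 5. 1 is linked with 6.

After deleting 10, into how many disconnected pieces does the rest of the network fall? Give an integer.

Without 10, the remaining ties split the others into: {0, 1, 2, 3, 4, 5, 6, 7, 8}; {9}.
That's 2 separate components.

2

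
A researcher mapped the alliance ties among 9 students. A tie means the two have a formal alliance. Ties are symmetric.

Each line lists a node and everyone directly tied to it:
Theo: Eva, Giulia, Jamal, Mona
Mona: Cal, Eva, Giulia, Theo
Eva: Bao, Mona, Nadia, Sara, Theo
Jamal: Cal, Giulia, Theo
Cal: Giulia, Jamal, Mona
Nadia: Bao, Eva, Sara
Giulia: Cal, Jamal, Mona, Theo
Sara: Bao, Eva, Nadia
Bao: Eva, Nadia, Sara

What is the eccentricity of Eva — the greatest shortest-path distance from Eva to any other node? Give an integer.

2

Distances from Eva: Bao:1, Cal:2, Giulia:2, Jamal:2, Mona:1, Nadia:1, Sara:1, Theo:1.
The largest is 2 (to Cal, Giulia, and Jamal), so the eccentricity of Eva is 2.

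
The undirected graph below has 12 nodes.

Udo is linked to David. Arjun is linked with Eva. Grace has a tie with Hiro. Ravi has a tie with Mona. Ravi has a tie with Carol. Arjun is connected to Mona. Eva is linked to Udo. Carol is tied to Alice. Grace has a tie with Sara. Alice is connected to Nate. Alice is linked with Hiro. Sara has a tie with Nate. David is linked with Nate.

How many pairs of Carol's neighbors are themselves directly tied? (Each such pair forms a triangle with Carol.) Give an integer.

0

Carol's neighbors are Alice and Ravi, but none of them are tied to each other, so no triangle contains Carol.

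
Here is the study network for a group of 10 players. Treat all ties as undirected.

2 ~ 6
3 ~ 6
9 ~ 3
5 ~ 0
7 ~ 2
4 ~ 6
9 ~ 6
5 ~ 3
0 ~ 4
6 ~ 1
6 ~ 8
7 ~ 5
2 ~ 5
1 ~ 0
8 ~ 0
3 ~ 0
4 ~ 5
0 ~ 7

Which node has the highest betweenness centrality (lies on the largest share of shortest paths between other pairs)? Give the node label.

6

Unnormalized betweenness of each node: 0:49/6, 1:1/4, 2:5/3, 3:13/4, 4:7/12, 5:19/6, 6:61/6, 7:1/2, 8:1/4, 9:0.
6 has the largest value, 61/6, making it the main broker — the node through which the most shortest paths run.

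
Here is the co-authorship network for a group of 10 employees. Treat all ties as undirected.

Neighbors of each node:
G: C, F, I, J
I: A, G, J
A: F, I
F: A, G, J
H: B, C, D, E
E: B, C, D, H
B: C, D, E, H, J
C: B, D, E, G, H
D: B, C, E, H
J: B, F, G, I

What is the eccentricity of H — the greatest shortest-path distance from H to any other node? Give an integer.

4

Distances from H: A:4, B:1, C:1, D:1, E:1, F:3, G:2, I:3, J:2.
The largest is 4 (to A), so the eccentricity of H is 4.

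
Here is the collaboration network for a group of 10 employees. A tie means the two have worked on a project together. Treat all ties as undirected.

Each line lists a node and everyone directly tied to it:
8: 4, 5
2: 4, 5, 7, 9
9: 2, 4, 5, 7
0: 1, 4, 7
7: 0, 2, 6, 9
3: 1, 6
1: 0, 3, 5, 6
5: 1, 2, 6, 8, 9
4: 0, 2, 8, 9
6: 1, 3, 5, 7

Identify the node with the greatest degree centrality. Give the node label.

5

Degrees — 0:3, 1:4, 2:4, 3:2, 4:4, 5:5, 6:4, 7:4, 8:2, 9:4.
The maximum is 5, attained only by 5.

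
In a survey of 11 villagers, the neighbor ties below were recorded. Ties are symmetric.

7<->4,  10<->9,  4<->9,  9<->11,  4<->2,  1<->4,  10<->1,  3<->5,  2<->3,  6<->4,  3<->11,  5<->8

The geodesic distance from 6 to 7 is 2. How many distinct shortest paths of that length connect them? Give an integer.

1

The shortest distance is 2, and the only length-2 path is 6–4–7. So there is exactly 1 shortest path.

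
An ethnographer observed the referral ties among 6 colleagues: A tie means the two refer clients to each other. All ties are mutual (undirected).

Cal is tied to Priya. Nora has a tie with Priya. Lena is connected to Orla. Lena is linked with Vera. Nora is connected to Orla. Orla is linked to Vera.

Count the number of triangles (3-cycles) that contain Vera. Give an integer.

1

Vera's neighbors: Lena and Orla.
Neighbor pairs that are themselves tied: Vera–Lena–Orla. Each forms one triangle with Vera, for 1 in total.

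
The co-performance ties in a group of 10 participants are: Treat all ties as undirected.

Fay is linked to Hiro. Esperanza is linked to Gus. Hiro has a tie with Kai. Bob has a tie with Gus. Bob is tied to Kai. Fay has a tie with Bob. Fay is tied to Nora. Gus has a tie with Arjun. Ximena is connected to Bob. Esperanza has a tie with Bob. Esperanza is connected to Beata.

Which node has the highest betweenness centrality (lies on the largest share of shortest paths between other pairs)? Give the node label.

Bob

Unnormalized betweenness of each node: Arjun:0, Beata:0, Bob:25, Esperanza:8, Fay:11, Gus:8, Hiro:1, Kai:3, Nora:0, Ximena:0.
Bob has the largest value, 25, making it the main broker — the node through which the most shortest paths run.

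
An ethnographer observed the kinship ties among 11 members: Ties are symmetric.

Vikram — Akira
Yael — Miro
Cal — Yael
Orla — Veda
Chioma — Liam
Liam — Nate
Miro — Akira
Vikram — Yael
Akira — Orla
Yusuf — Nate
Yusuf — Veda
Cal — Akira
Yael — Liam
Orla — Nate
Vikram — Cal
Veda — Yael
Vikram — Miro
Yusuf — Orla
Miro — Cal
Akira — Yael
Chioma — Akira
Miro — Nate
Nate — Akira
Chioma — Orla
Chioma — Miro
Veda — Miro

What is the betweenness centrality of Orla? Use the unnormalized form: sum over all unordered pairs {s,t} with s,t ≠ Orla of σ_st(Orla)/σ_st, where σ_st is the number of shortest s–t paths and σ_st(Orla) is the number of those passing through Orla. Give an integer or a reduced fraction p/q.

199/60

Pairs whose geodesics pass through Orla — Yusuf–Cal: 1/5; Yusuf–Vikram: 1/5; Yusuf–Chioma: 1; Yusuf–Akira: 1/2; Veda–Chioma: 1/2; Veda–Akira: 1/3; Veda–Nate: 1/3; Chioma–Nate: 1/4.
All other pairs contribute 0.
Summing the contributions gives betweenness(Orla) = 199/60.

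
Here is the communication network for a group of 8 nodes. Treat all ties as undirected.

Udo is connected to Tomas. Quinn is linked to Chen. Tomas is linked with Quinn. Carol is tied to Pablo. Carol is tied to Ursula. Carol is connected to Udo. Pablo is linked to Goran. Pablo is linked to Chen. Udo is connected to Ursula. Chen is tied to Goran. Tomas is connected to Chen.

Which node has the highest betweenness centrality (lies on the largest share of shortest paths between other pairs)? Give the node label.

Chen

Unnormalized betweenness of each node: Carol:4, Chen:5, Goran:0, Pablo:9/2, Quinn:0, Tomas:9/2, Udo:4, Ursula:0.
Chen has the largest value, 5, making it the main broker — the node through which the most shortest paths run.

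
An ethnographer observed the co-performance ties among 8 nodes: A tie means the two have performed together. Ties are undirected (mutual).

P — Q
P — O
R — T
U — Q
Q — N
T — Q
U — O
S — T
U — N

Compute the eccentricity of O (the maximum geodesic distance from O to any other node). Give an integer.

4

Distances from O: N:2, P:1, Q:2, R:4, S:4, T:3, U:1.
The largest is 4 (to R and S), so the eccentricity of O is 4.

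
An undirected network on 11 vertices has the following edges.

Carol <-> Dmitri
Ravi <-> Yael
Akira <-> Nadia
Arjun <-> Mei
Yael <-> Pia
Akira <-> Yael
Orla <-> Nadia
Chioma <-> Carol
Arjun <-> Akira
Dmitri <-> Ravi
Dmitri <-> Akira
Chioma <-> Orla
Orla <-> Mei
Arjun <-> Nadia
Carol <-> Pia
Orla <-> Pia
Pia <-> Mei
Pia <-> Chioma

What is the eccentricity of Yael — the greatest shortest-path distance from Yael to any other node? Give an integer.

Distances from Yael: Akira:1, Arjun:2, Carol:2, Chioma:2, Dmitri:2, Mei:2, Nadia:2, Orla:2, Pia:1, Ravi:1.
The largest is 2 (to Dmitri, Chioma, Orla, Carol, Mei, Arjun, and Nadia), so the eccentricity of Yael is 2.

2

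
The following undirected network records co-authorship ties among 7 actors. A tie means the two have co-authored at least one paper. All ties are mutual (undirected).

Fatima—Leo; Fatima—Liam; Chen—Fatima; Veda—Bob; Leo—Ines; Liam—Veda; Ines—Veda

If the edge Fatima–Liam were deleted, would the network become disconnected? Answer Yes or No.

No

Even without that edge, Fatima still reaches Liam via Fatima – Leo – Ines – Veda – Liam, so the network stays connected. Not a bridge.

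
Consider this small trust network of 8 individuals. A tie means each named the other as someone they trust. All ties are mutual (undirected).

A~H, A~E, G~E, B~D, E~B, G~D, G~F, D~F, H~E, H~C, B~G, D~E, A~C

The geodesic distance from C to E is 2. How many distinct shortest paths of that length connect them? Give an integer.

The shortest distance is 2. The length-2 paths are: C–H–E; C–A–E.
That gives 2 distinct shortest paths.

2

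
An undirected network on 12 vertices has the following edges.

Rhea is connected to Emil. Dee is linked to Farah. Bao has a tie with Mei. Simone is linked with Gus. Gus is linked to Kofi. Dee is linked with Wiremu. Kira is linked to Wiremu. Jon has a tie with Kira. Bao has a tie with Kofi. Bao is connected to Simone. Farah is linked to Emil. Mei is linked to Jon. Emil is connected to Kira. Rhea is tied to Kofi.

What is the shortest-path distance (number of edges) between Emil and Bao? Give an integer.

One shortest route is Emil – Rhea – Kofi – Bao, which uses 3 edges, and at distance 2 from Emil we only reach {Dee, Jon, Kofi, Wiremu}, which does not include Bao. So d(Emil,Bao) = 3.

3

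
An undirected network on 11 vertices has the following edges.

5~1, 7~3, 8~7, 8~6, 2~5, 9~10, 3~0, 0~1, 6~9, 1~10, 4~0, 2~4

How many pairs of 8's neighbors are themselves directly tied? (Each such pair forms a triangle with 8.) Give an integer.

8's neighbors are 6 and 7, but none of them are tied to each other, so no triangle contains 8.

0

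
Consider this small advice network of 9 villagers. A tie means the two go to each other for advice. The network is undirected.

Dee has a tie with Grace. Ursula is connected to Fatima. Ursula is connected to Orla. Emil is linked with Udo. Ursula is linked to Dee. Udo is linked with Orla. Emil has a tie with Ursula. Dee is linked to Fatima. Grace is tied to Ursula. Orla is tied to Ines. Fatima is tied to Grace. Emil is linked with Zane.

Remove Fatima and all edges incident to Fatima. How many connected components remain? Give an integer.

Fatima's neighbors (Dee, Grace, and Ursula) remain reachable from one another through other ties, so the rest of the network stays in one piece.

1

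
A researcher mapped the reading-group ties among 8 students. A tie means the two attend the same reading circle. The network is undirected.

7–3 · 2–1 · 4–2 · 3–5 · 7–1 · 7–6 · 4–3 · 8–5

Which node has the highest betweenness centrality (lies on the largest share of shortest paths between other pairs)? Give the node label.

3

Unnormalized betweenness of each node: 1:2, 2:1, 3:12, 4:3, 5:6, 6:0, 7:9, 8:0.
3 has the largest value, 12, making it the main broker — the node through which the most shortest paths run.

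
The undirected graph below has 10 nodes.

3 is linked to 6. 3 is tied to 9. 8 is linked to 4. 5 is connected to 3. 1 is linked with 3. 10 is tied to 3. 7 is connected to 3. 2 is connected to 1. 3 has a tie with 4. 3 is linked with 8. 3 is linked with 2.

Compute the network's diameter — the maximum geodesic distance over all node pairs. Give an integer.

2

Eccentricity of each node (its greatest distance to any other): 1:2, 2:2, 3:1, 4:2, 5:2, 6:2, 7:2, 8:2, 9:2, 10:2.
The maximum eccentricity is 2, realized for instance by the pair 5–1 via 5 – 3 – 1. So the diameter is 2.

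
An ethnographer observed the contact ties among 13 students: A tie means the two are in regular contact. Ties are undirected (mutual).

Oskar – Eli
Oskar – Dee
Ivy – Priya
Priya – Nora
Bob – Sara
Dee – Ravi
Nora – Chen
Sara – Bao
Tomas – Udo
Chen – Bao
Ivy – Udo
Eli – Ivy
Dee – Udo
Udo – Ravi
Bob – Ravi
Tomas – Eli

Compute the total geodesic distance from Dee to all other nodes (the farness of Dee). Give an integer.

Distances from Dee: Bao:4, Bob:2, Chen:5, Eli:2, Ivy:2, Nora:4, Oskar:1, Priya:3, Ravi:1, Sara:3, Tomas:2, Udo:1.
Sum = 4 + 2 + 5 + 2 + 2 + 4 + 1 + 3 + 1 + 3 + 2 + 1 = 30.

30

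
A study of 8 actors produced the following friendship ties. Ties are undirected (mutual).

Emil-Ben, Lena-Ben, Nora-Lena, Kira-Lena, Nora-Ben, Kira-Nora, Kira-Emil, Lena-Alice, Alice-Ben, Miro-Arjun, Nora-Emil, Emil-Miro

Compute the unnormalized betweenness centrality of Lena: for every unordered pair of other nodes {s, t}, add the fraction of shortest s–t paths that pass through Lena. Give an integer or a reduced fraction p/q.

Pairs whose geodesics pass through Lena — Kira–Alice: 1; Kira–Ben: 1/3; Alice–Nora: 1/2.
All other pairs contribute 0.
Summing the contributions gives betweenness(Lena) = 11/6.

11/6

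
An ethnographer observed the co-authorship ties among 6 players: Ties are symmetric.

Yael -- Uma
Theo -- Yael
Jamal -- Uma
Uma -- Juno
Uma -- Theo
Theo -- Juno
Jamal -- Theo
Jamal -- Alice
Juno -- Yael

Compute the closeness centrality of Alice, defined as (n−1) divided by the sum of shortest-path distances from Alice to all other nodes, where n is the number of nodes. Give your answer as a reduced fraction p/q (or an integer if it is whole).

Distances from Alice: Jamal:1, Juno:3, Theo:2, Uma:2, Yael:3. Sum = 11.
n = 6, so closeness = 5/11.

5/11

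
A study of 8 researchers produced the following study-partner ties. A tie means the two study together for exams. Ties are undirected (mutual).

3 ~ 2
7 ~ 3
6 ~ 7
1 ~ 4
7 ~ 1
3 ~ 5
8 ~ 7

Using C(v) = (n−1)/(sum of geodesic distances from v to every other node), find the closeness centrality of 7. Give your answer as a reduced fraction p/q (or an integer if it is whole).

Distances from 7: 1:1, 2:2, 3:1, 4:2, 5:2, 6:1, 8:1. Sum = 10.
n = 8, so closeness = 7/10.

7/10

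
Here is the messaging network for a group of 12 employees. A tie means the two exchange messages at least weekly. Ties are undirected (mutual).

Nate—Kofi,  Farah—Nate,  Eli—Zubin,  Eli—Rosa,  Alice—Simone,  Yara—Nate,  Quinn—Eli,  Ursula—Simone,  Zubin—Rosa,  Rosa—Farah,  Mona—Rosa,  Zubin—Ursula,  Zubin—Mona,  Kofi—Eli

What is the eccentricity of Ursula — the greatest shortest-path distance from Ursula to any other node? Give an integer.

Distances from Ursula: Alice:2, Eli:2, Farah:3, Kofi:3, Mona:2, Nate:4, Quinn:3, Rosa:2, Simone:1, Yara:5, Zubin:1.
The largest is 5 (to Yara), so the eccentricity of Ursula is 5.

5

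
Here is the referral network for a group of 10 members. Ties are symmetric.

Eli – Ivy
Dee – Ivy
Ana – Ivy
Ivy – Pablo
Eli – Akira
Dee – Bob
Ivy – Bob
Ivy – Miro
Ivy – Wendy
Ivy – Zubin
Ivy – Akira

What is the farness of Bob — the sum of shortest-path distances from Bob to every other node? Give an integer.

Distances from Bob: Akira:2, Ana:2, Dee:1, Eli:2, Ivy:1, Miro:2, Pablo:2, Wendy:2, Zubin:2.
Sum = 2 + 2 + 1 + 2 + 1 + 2 + 2 + 2 + 2 = 16.

16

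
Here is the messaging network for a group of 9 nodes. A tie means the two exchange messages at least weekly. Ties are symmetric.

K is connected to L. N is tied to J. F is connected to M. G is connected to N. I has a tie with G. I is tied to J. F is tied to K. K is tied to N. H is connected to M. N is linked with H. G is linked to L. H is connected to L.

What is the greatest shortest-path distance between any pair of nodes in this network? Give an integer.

Eccentricity of each node (its greatest distance to any other): F:4, G:3, H:3, I:4, J:3, K:3, L:3, M:4, N:2.
The maximum eccentricity is 4, realized for instance by the pair I–M via I – G – N – H – M. So the diameter is 4.

4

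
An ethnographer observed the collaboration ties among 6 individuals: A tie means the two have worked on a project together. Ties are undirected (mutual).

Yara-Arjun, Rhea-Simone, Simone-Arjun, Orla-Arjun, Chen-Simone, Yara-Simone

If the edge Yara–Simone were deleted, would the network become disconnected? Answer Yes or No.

Even without that edge, Yara still reaches Simone via Yara – Arjun – Simone, so the network stays connected. Not a bridge.

No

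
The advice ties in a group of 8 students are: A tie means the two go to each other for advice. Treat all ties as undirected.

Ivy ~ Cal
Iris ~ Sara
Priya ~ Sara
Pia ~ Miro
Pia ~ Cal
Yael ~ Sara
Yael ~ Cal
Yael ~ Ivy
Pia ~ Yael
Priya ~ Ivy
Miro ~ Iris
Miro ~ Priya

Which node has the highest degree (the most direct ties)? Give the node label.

Degrees — Cal:3, Iris:2, Ivy:3, Miro:3, Pia:3, Priya:3, Sara:3, Yael:4.
The maximum is 4, attained only by Yael.

Yael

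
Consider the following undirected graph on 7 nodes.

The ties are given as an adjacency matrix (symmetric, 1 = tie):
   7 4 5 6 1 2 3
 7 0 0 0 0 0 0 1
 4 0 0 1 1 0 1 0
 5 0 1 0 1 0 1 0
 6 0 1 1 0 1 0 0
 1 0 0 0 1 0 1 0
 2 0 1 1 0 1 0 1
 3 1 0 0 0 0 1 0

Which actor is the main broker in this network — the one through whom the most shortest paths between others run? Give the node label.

Unnormalized betweenness of each node: 1:1, 2:9, 3:5, 4:1, 5:1, 6:1, 7:0.
2 has the largest value, 9, making it the main broker — the node through which the most shortest paths run.

2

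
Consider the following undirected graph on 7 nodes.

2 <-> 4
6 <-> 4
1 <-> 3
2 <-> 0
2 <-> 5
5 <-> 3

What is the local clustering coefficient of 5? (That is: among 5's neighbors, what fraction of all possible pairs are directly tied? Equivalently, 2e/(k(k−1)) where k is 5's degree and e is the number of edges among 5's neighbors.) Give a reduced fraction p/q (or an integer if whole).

0

5's neighbors: 2 and 3 (k = 2).
Possible neighbor pairs: C(2,2) = 1. Edges among them: none → e = 0.
Clustering(5) = 0/1.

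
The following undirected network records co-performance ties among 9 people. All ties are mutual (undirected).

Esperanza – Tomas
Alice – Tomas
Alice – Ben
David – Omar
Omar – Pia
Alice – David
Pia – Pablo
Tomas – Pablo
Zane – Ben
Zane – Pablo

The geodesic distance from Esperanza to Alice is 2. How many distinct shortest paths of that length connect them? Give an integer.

1

The shortest distance is 2, and the only length-2 path is Esperanza–Tomas–Alice. So there is exactly 1 shortest path.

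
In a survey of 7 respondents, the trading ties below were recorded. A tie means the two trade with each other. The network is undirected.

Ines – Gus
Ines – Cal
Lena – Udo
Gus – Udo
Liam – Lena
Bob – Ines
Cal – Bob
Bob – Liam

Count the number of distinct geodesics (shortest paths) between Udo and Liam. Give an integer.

1

The shortest distance is 2, and the only length-2 path is Udo–Lena–Liam. So there is exactly 1 shortest path.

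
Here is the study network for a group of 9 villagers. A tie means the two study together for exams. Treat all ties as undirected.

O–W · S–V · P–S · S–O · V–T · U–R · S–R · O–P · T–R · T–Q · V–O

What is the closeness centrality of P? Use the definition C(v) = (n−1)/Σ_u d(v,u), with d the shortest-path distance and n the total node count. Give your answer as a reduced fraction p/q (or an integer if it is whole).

4/9

Distances from P: O:1, Q:4, R:2, S:1, T:3, U:3, V:2, W:2. Sum = 18.
n = 9, so closeness = 8/18 = 4/9.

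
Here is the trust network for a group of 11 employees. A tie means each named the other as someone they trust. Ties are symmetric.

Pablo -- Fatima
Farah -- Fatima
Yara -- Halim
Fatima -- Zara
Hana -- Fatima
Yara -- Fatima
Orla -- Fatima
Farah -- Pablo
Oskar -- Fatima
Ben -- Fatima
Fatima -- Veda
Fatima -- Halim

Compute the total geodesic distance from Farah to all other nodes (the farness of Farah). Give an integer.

Distances from Farah: Ben:2, Fatima:1, Halim:2, Hana:2, Orla:2, Oskar:2, Pablo:1, Veda:2, Yara:2, Zara:2.
Sum = 2 + 1 + 2 + 2 + 2 + 2 + 1 + 2 + 2 + 2 = 18.

18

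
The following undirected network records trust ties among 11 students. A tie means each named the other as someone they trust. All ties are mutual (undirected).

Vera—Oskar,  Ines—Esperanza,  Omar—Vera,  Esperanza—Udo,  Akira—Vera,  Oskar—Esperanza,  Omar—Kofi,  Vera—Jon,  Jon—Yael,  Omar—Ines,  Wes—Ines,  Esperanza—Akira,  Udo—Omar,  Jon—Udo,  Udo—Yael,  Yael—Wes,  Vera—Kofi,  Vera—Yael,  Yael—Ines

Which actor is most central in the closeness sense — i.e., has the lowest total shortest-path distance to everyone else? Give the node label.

Farness (sum of distances to all others) for each node — Akira:19, Esperanza:17, Ines:16, Jon:17, Kofi:20, Omar:16, Oskar:19, Udo:16, Vera:14, Wes:21, Yael:15.
The smallest farness is 14, for Vera, so Vera has the highest closeness.

Vera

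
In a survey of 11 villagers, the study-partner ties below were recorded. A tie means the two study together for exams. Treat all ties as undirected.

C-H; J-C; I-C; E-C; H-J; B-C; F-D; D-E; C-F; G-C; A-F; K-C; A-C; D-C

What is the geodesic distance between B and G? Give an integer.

One shortest route is B – C – G, which uses 2 edges, and B and G are not directly tied, so nothing shorter exists. So d(B,G) = 2.

2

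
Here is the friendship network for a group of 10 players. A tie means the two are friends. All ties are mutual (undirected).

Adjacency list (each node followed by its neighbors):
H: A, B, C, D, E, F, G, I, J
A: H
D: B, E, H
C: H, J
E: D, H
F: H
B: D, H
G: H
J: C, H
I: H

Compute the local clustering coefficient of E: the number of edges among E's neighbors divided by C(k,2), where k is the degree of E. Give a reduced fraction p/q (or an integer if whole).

E's neighbors: D and H (k = 2).
Possible neighbor pairs: C(2,2) = 1. Edges among them: D–H → e = 1.
Clustering(E) = 1/1.

1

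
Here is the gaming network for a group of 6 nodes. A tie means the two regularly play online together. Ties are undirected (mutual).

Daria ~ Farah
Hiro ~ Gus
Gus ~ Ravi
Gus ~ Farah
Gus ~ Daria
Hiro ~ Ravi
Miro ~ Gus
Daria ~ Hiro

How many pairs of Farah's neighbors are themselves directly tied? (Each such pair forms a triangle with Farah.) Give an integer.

1

Farah's neighbors: Daria and Gus.
Neighbor pairs that are themselves tied: Farah–Daria–Gus. Each forms one triangle with Farah, for 1 in total.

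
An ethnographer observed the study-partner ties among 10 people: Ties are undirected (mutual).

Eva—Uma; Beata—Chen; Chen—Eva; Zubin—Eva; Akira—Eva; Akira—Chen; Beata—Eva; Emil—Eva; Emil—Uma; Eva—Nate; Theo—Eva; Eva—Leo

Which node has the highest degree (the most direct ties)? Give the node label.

Degrees — Akira:2, Beata:2, Chen:3, Emil:2, Eva:9, Leo:1, Nate:1, Theo:1, Uma:2, Zubin:1.
The maximum is 9, attained only by Eva.

Eva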